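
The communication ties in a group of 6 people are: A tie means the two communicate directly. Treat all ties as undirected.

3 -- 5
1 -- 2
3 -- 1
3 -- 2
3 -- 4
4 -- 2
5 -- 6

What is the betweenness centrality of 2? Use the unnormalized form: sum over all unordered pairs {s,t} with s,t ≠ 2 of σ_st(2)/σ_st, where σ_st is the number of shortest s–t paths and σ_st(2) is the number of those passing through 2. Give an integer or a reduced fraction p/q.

1/2

Pairs whose geodesics pass through 2 — 1–4: 1/2.
All other pairs contribute 0.
Summing the contributions gives betweenness(2) = 1/2.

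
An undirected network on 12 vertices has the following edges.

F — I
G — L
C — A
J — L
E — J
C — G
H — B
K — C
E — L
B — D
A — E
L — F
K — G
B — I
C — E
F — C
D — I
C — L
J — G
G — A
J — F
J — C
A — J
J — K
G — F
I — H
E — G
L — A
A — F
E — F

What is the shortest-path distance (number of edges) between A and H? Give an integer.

One shortest route is A – F – I – H, which uses 3 edges, and at distance 2 from A we only reach {I, K}, which does not include H. So d(A,H) = 3.

3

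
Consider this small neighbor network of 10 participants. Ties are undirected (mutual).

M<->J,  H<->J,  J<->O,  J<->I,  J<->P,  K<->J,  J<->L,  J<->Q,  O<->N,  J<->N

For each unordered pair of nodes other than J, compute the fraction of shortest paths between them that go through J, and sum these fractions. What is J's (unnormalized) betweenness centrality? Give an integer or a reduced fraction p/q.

35

Pairs whose geodesics pass through J — K–O: 1; K–I: 1; K–M: 1; K–L: 1; K–Q: 1; K–H: 1; K–N: 1; K–P: 1; O–I: 1; O–M: 1; O–L: 1; O–Q: 1; O–H: 1; O–P: 1 … (+21 more pairs).
All other pairs contribute 0.
Summing the contributions gives betweenness(J) = 35.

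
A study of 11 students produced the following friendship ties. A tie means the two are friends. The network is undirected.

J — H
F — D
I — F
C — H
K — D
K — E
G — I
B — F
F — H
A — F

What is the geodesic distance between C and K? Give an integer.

One shortest route is C – H – F – D – K, which uses 4 edges, and at distance 3 from C we only reach {A, B, D, I}, which does not include K. So d(C,K) = 4.

4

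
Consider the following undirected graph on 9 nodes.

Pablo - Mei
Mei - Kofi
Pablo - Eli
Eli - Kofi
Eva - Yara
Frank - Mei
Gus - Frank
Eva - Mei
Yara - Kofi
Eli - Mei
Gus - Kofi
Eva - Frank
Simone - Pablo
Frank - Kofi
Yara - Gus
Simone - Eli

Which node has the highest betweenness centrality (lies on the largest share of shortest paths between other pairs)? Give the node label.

Kofi

Unnormalized betweenness of each node: Eli:35/6, Eva:7/6, Frank:5/3, Gus:1/3, Kofi:15/2, Mei:22/3, Pablo:4/3, Simone:0, Yara:5/6.
Kofi has the largest value, 15/2, making it the main broker — the node through which the most shortest paths run.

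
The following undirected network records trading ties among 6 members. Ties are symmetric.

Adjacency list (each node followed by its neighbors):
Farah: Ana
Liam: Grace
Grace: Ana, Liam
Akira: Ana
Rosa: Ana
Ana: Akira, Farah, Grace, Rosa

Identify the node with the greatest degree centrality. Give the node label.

Ana

Degrees — Akira:1, Ana:4, Farah:1, Grace:2, Liam:1, Rosa:1.
The maximum is 4, attained only by Ana.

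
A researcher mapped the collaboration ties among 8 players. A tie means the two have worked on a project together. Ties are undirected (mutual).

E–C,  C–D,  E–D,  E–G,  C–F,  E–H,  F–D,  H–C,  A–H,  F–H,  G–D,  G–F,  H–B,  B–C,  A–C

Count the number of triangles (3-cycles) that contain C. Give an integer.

C's neighbors: A, B, D, E, F, and H.
Neighbor pairs that are themselves tied: C–A–H; C–B–H; C–D–E; C–D–F; C–E–H; C–F–H. Each forms one triangle with C, for 6 in total.

6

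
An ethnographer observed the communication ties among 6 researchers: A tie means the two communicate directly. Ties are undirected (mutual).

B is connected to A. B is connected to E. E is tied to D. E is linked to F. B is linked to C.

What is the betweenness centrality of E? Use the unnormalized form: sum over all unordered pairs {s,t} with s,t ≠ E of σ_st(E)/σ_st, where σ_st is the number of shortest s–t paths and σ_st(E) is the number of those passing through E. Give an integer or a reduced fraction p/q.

Pairs whose geodesics pass through E — C–F: 1; C–D: 1; F–A: 1; F–B: 1; F–D: 1; A–D: 1; B–D: 1.
All other pairs contribute 0.
Summing the contributions gives betweenness(E) = 7.

7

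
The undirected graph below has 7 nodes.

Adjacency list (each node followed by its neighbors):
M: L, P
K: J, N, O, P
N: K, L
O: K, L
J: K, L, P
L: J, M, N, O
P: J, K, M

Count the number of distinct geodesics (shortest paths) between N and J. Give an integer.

The shortest distance is 2. The length-2 paths are: N–K–J; N–L–J.
That gives 2 distinct shortest paths.

2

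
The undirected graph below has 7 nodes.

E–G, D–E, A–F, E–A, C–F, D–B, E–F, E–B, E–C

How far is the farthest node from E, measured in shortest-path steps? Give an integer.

1

Distances from E: A:1, B:1, C:1, D:1, F:1, G:1.
The largest is 1 (to G, B, C, A, D, and F), so the eccentricity of E is 1.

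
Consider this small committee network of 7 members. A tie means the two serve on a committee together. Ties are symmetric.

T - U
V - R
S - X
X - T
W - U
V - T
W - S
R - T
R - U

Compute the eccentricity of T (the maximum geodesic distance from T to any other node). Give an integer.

Distances from T: R:1, S:2, U:1, V:1, W:2, X:1.
The largest is 2 (to S and W), so the eccentricity of T is 2.

2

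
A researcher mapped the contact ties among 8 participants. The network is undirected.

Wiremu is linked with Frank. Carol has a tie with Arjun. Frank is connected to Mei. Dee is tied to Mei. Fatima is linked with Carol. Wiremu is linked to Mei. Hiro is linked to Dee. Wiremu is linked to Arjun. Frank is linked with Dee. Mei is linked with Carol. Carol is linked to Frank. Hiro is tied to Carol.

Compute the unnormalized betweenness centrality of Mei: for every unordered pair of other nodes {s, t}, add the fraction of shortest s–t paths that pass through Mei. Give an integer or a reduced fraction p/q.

79/30

Pairs whose geodesics pass through Mei — Hiro–Wiremu: 2/5; Dee–Carol: 1/3; Dee–Fatima: 1/3; Dee–Arjun: 2/5; Dee–Wiremu: 1/2; Carol–Wiremu: 1/3; Fatima–Wiremu: 1/3.
All other pairs contribute 0.
Summing the contributions gives betweenness(Mei) = 79/30.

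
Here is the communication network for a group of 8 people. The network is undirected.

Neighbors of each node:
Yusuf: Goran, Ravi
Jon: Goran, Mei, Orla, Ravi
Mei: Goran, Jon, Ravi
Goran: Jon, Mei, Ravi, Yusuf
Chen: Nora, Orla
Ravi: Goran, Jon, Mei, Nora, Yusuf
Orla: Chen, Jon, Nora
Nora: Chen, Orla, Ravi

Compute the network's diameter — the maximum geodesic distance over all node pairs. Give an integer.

Eccentricity of each node (its greatest distance to any other): Chen:3, Goran:3, Jon:2, Mei:3, Nora:2, Orla:3, Ravi:2, Yusuf:3.
The maximum eccentricity is 3, realized for instance by the pair Chen–Mei via Chen – Orla – Jon – Mei. So the diameter is 3.

3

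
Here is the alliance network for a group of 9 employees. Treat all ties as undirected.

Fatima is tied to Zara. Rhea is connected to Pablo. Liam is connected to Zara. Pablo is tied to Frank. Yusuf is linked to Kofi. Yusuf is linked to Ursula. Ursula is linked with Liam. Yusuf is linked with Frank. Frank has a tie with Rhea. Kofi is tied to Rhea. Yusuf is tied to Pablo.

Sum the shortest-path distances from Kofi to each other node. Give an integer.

20

Distances from Kofi: Fatima:5, Frank:2, Liam:3, Pablo:2, Rhea:1, Ursula:2, Yusuf:1, Zara:4.
Sum = 5 + 2 + 3 + 2 + 1 + 2 + 1 + 4 = 20.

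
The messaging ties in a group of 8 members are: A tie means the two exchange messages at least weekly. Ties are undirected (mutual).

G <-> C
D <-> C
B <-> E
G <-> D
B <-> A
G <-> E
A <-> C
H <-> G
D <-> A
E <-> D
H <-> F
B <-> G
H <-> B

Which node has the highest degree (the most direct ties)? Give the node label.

Degrees — A:3, B:4, C:3, D:4, E:3, F:1, G:5, H:3.
The maximum is 5, attained only by G.

G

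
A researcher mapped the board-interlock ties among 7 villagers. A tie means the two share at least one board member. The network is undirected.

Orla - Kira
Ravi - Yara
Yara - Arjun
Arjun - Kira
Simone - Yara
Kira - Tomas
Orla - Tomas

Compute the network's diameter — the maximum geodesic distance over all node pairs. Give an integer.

Eccentricity of each node (its greatest distance to any other): Arjun:2, Kira:3, Orla:4, Ravi:4, Simone:4, Tomas:4, Yara:3.
The maximum eccentricity is 4, realized for instance by the pair Tomas–Ravi via Tomas – Kira – Arjun – Yara – Ravi. So the diameter is 4.

4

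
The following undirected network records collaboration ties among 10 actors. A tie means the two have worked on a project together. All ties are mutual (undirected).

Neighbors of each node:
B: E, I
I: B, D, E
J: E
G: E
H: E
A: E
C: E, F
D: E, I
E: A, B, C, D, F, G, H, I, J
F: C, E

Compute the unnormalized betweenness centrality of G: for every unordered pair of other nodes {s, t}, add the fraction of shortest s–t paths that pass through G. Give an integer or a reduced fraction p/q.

0

No shortest path between any pair of other nodes passes through G.
Summing the contributions gives betweenness(G) = 0.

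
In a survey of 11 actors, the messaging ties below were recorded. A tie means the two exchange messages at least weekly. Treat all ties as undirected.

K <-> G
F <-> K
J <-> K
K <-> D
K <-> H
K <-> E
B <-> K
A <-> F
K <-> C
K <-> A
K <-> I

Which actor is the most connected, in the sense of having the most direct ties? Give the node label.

K

Degrees — A:2, B:1, C:1, D:1, E:1, F:2, G:1, H:1, I:1, J:1, K:10.
The maximum is 10, attained only by K.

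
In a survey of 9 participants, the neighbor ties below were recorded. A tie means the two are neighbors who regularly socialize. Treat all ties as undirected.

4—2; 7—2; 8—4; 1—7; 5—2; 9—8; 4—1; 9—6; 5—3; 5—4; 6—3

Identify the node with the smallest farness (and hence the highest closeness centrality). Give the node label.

Farness (sum of distances to all others) for each node — 1:18, 2:15, 3:17, 4:13, 5:14, 6:20, 7:20, 8:16, 9:19.
The smallest farness is 13, for 4, so 4 has the highest closeness.

4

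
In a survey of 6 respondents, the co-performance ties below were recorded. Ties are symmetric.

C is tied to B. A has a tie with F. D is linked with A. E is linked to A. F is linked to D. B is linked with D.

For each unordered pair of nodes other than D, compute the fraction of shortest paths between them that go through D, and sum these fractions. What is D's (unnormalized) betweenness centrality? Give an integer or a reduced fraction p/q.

6

Pairs whose geodesics pass through D — F–B: 1; F–C: 1; E–B: 1; E–C: 1; B–A: 1; A–C: 1.
All other pairs contribute 0.
Summing the contributions gives betweenness(D) = 6.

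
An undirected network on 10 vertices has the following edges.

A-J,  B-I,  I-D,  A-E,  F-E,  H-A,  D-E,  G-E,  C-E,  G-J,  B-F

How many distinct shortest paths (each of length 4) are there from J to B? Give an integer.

The shortest distance is 4. The length-4 paths are: J–G–E–F–B; J–A–E–F–B.
That gives 2 distinct shortest paths.

2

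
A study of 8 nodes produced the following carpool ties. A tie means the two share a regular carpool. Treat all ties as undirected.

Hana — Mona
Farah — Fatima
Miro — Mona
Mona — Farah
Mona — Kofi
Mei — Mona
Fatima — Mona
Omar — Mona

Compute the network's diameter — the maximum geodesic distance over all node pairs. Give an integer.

2

Eccentricity of each node (its greatest distance to any other): Farah:2, Fatima:2, Hana:2, Kofi:2, Mei:2, Miro:2, Mona:1, Omar:2.
The maximum eccentricity is 2, realized for instance by the pair Fatima–Kofi via Fatima – Mona – Kofi. So the diameter is 2.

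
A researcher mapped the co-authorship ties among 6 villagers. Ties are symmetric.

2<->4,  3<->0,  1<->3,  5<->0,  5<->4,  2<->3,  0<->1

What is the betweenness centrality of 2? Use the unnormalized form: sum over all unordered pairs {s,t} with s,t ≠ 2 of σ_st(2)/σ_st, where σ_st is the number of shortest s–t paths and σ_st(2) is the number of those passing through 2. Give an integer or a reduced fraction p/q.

Pairs whose geodesics pass through 2 — 1–4: 1/2; 3–4: 1.
All other pairs contribute 0.
Summing the contributions gives betweenness(2) = 3/2.

3/2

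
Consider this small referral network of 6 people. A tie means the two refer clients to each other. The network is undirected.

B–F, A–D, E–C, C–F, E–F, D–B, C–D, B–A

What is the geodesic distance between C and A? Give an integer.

2

One shortest route is C – D – A, which uses 2 edges, and C and A are not directly tied, so nothing shorter exists. So d(C,A) = 2.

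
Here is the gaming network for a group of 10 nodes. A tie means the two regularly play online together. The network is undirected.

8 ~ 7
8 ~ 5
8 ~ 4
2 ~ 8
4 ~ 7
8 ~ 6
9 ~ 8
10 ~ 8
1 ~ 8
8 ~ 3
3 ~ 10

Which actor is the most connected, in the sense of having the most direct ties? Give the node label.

8

Degrees — 1:1, 2:1, 3:2, 4:2, 5:1, 6:1, 7:2, 8:9, 9:1, 10:2.
The maximum is 9, attained only by 8.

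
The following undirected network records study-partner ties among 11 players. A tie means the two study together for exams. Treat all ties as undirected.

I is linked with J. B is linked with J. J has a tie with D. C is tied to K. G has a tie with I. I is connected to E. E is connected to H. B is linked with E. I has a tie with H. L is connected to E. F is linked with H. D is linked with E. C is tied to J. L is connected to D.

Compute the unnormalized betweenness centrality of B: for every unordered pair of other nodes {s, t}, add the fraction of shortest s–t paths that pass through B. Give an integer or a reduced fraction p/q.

1

Pairs whose geodesics pass through B — K–E: 1/3; E–J: 1/3; E–C: 1/3.
All other pairs contribute 0.
Summing the contributions gives betweenness(B) = 1.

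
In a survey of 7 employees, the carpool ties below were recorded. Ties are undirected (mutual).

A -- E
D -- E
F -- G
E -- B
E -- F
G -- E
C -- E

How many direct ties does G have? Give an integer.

G is directly tied to E and F. That is 2 neighbors, so the degree of G is 2.

2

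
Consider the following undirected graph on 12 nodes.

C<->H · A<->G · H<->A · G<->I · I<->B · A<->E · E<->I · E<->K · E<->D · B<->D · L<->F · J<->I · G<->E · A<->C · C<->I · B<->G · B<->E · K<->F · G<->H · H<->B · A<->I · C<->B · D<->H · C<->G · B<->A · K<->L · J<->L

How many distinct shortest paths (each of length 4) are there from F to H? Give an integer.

4

The shortest distance is 4. The length-4 paths are: F–K–E–A–H; F–K–E–B–H; F–K–E–D–H; F–K–E–G–H.
That gives 4 distinct shortest paths.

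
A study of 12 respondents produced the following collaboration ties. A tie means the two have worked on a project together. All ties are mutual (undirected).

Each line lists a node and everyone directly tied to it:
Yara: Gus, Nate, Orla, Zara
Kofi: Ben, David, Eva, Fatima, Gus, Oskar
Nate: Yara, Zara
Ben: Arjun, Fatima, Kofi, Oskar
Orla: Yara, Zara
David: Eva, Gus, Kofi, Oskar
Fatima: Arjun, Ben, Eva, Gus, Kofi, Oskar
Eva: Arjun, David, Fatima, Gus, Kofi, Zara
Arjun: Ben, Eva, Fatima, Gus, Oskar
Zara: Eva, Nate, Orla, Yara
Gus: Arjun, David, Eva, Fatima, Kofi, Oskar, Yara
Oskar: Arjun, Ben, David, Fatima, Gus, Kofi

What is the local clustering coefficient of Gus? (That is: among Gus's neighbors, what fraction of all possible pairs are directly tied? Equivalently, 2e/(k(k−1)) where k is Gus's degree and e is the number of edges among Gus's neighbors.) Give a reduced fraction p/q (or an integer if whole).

11/21

Gus's neighbors: Arjun, David, Eva, Fatima, Kofi, Oskar, and Yara (k = 7).
Possible neighbor pairs: C(7,2) = 21. Edges among them: Arjun–Eva, Arjun–Fatima, Arjun–Oskar, David–Eva, David–Kofi, David–Oskar, Eva–Fatima, Eva–Kofi, Fatima–Kofi, Fatima–Oskar, Kofi–Oskar → e = 11.
Clustering(Gus) = 11/21.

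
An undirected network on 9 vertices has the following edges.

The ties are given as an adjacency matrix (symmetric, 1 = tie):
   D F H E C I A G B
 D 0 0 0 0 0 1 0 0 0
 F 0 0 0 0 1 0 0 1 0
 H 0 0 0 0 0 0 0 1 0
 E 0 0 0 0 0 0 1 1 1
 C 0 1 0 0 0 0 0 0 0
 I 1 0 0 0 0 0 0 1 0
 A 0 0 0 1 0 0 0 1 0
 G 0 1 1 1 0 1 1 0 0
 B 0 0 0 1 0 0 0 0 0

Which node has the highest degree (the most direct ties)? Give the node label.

Degrees — A:2, B:1, C:1, D:1, E:3, F:2, G:5, H:1, I:2.
The maximum is 5, attained only by G.

G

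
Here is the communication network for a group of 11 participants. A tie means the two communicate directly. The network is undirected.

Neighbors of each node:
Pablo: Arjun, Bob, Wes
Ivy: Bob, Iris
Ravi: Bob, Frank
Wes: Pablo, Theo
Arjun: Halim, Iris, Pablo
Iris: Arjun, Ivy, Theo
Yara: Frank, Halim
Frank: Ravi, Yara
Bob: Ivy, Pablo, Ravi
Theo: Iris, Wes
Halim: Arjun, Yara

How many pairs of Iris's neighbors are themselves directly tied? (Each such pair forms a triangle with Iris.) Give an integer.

Iris's neighbors are Arjun, Ivy, and Theo, but none of them are tied to each other, so no triangle contains Iris.

0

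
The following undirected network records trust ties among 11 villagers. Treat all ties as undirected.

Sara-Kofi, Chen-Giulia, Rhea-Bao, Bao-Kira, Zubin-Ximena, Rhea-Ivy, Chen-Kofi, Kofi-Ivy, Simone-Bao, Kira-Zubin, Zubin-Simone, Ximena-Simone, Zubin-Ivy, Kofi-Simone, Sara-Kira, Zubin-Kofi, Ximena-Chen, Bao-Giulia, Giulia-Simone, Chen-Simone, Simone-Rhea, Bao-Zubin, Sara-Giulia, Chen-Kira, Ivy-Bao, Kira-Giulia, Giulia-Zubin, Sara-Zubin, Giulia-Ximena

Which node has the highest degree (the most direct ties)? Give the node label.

Degrees — Bao:6, Chen:5, Giulia:7, Ivy:4, Kira:5, Kofi:5, Rhea:3, Sara:4, Simone:7, Ximena:4, Zubin:8.
The maximum is 8, attained only by Zubin.

Zubin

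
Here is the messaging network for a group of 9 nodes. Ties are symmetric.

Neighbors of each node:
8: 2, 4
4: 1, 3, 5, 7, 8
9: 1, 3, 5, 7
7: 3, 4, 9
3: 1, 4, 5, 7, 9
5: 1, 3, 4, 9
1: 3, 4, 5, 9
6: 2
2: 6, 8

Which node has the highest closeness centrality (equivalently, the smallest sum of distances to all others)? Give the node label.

4

Farness (sum of distances to all others) for each node — 1:15, 2:20, 3:14, 4:12, 5:15, 6:27, 7:16, 8:15, 9:18.
The smallest farness is 12, for 4, so 4 has the highest closeness.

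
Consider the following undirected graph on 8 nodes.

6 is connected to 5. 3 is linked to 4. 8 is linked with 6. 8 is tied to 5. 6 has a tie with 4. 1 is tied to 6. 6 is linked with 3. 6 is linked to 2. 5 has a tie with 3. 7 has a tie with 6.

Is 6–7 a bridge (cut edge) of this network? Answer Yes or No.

Without the 6–7 edge there is no alternate route between 6 and 7, so the network disconnects. It is a bridge.

Yes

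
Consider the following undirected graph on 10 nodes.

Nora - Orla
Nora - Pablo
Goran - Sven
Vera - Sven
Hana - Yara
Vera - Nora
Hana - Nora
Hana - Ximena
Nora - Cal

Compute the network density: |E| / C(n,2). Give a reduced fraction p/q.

There are 9 edges and 10 nodes, so the maximum possible is C(10,2) = 45.
Density = 9/45 = 1/5.

1/5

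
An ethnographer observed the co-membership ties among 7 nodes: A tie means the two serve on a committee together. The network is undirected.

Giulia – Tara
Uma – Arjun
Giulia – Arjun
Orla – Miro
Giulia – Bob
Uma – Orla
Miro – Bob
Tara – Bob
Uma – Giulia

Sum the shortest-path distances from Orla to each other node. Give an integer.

11

Distances from Orla: Arjun:2, Bob:2, Giulia:2, Miro:1, Tara:3, Uma:1.
Sum = 2 + 2 + 2 + 1 + 3 + 1 = 11.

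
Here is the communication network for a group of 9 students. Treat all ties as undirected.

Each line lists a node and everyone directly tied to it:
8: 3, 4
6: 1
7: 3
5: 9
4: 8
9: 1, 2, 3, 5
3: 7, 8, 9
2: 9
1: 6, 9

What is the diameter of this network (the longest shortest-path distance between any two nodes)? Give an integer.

5

Eccentricity of each node (its greatest distance to any other): 1:4, 2:4, 3:3, 4:5, 5:4, 6:5, 7:4, 8:4, 9:3.
The maximum eccentricity is 5, realized for instance by the pair 6–4 via 6 – 1 – 9 – 3 – 8 – 4. So the diameter is 5.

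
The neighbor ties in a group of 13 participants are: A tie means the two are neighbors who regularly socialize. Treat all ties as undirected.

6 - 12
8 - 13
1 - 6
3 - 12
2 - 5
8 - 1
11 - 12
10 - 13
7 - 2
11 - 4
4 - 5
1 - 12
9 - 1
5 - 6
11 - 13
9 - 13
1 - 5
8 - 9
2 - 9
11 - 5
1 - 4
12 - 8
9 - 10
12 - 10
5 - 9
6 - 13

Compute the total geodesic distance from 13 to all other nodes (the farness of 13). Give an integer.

21

Distances from 13: 1:2, 2:2, 3:3, 4:2, 5:2, 6:1, 7:3, 8:1, 9:1, 10:1, 11:1, 12:2.
Sum = 2 + 2 + 3 + 2 + 2 + 1 + 3 + 1 + 1 + 1 + 1 + 2 = 21.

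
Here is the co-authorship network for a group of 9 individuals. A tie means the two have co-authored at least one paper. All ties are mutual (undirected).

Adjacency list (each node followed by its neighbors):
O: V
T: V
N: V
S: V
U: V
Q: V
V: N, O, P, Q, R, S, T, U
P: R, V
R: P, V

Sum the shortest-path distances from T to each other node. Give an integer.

Distances from T: N:2, O:2, P:2, Q:2, R:2, S:2, U:2, V:1.
Sum = 2 + 2 + 2 + 2 + 2 + 2 + 2 + 1 = 15.

15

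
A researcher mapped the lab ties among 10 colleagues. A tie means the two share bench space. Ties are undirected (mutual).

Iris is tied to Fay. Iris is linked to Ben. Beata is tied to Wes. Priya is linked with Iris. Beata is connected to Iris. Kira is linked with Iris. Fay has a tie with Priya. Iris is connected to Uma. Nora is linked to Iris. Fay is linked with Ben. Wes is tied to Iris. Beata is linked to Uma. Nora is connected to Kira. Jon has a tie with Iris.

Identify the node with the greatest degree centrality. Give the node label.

Iris

Degrees — Beata:3, Ben:2, Fay:3, Iris:9, Jon:1, Kira:2, Nora:2, Priya:2, Uma:2, Wes:2.
The maximum is 9, attained only by Iris.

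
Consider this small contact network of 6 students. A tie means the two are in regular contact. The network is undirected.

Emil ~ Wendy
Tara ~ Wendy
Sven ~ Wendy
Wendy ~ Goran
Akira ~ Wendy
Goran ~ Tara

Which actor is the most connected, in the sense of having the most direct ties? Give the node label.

Degrees — Akira:1, Emil:1, Goran:2, Sven:1, Tara:2, Wendy:5.
The maximum is 5, attained only by Wendy.

Wendy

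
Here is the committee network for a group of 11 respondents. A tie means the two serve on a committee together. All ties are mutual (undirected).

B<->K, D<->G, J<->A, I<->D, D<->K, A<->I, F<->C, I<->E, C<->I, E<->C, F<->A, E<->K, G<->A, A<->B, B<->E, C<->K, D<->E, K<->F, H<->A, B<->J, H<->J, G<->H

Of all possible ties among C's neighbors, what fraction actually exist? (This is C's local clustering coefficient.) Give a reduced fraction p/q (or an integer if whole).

1/2

C's neighbors: E, F, I, and K (k = 4).
Possible neighbor pairs: C(4,2) = 6. Edges among them: E–I, E–K, F–K → e = 3.
Clustering(C) = 3/6 = 1/2.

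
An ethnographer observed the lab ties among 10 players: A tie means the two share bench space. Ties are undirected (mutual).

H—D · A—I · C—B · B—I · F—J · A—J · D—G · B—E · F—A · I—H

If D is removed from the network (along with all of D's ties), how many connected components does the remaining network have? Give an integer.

Without D, the remaining ties split the others into: {A, B, C, E, F, H, I, J}; {G}.
That's 2 separate components.

2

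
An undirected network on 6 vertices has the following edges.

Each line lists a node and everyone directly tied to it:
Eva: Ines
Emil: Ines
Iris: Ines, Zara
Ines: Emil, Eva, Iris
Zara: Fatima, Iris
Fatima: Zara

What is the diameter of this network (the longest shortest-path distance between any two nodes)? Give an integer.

Eccentricity of each node (its greatest distance to any other): Emil:4, Eva:4, Fatima:4, Ines:3, Iris:2, Zara:3.
The maximum eccentricity is 4, realized for instance by the pair Fatima–Eva via Fatima – Zara – Iris – Ines – Eva. So the diameter is 4.

4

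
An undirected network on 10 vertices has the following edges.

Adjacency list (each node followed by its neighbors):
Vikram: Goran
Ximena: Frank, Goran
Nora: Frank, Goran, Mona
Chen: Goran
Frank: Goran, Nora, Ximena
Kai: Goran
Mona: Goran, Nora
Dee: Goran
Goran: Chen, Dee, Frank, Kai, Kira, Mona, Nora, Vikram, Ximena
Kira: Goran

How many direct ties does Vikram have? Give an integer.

Vikram is directly tied to Goran. That is 1 neighbor, so the degree of Vikram is 1.

1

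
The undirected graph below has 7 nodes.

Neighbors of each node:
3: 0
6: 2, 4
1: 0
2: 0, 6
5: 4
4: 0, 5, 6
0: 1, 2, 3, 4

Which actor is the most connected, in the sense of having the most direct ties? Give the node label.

Degrees — 0:4, 1:1, 2:2, 3:1, 4:3, 5:1, 6:2.
The maximum is 4, attained only by 0.

0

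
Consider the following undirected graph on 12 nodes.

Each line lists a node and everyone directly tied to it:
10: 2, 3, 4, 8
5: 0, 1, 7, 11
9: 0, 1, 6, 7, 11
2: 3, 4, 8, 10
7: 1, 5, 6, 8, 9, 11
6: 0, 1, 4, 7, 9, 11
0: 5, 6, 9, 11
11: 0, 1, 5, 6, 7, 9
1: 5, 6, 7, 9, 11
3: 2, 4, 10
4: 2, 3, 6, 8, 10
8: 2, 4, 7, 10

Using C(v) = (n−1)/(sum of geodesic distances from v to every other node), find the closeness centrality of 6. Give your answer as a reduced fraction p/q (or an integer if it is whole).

Distances from 6: 0:1, 1:1, 2:2, 3:2, 4:1, 5:2, 7:1, 8:2, 9:1, 10:2, 11:1. Sum = 16.
n = 12, so closeness = 11/16.

11/16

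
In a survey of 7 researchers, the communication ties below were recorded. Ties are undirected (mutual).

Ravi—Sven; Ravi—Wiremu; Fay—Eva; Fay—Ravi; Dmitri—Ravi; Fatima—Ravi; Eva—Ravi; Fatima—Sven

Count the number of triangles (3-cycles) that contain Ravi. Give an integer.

Ravi's neighbors: Dmitri, Eva, Fatima, Fay, Sven, and Wiremu.
Neighbor pairs that are themselves tied: Ravi–Eva–Fay; Ravi–Fatima–Sven. Each forms one triangle with Ravi, for 2 in total.

2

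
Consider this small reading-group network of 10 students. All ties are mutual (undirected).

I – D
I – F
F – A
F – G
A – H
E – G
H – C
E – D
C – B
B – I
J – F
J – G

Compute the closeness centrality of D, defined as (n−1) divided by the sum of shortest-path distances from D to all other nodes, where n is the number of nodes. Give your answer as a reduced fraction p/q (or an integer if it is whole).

3/7

Distances from D: A:3, B:2, C:3, E:1, F:2, G:2, H:4, I:1, J:3. Sum = 21.
n = 10, so closeness = 9/21 = 3/7.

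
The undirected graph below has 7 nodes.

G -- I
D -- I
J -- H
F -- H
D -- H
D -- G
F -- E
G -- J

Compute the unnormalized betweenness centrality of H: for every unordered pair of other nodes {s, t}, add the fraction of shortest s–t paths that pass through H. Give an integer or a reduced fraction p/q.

Pairs whose geodesics pass through H — G–E: 2/2; G–F: 2/2; J–D: 1/2; J–E: 1; J–F: 1; I–E: 1; I–F: 1; D–E: 1; D–F: 1.
All other pairs contribute 0.
Summing the contributions gives betweenness(H) = 17/2.

17/2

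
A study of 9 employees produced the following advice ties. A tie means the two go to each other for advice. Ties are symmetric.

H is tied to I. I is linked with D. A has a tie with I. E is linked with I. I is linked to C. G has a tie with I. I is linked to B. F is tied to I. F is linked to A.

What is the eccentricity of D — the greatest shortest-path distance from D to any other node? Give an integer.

Distances from D: A:2, B:2, C:2, E:2, F:2, G:2, H:2, I:1.
The largest is 2 (to A, C, H, F, E, G, and B), so the eccentricity of D is 2.

2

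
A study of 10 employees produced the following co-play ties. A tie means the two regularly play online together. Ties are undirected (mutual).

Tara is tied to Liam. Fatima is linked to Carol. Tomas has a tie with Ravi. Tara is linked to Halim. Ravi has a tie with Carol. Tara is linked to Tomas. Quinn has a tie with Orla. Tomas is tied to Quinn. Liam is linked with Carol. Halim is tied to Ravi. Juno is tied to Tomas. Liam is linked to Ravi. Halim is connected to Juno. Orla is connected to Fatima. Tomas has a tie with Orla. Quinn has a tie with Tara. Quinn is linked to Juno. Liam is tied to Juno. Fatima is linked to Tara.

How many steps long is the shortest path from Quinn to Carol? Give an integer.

3

One shortest route is Quinn – Tara – Fatima – Carol, which uses 3 edges, and at distance 2 from Quinn we only reach {Fatima, Halim, Liam, Ravi}, which does not include Carol. So d(Quinn,Carol) = 3.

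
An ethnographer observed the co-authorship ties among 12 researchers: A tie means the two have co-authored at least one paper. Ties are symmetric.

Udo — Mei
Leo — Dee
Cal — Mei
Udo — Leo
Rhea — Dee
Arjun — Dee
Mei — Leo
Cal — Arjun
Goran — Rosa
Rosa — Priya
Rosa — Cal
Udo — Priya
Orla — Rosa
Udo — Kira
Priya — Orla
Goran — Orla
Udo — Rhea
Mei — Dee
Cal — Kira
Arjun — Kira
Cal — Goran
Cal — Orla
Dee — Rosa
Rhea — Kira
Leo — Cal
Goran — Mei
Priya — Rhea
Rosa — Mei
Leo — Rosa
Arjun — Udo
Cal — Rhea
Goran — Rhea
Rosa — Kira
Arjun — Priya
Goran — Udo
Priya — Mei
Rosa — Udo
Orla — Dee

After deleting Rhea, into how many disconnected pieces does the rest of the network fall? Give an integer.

1

Rhea's neighbors (Cal, Dee, Goran, Kira, Priya, and Udo) remain reachable from one another through other ties, so the rest of the network stays in one piece.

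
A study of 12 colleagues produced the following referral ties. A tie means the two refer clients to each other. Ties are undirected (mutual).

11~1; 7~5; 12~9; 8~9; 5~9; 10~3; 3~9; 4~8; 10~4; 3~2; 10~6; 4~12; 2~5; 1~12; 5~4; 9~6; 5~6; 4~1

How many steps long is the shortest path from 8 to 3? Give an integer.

One shortest route is 8 – 9 – 3, which uses 2 edges, and 8 and 3 are not directly tied, so nothing shorter exists. So d(8,3) = 2.

2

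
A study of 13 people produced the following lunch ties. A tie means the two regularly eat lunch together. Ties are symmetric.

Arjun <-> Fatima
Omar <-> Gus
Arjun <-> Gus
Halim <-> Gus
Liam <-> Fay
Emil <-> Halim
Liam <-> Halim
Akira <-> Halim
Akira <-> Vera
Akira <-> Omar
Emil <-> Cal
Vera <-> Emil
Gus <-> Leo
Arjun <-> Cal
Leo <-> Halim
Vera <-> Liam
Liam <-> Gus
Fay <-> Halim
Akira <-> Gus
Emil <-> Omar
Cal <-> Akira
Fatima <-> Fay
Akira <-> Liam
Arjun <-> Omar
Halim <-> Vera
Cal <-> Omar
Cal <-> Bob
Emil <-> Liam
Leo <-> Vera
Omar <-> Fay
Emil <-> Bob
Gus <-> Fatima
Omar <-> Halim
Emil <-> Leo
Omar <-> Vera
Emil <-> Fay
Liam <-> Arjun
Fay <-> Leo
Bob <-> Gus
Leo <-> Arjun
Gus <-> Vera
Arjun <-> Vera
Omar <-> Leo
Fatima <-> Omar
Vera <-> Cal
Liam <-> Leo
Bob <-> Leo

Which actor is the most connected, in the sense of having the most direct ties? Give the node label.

Omar

Degrees — Akira:6, Arjun:7, Bob:4, Cal:6, Emil:8, Fatima:4, Fay:6, Gus:9, Halim:8, Leo:9, Liam:8, Omar:10, Vera:9.
The maximum is 10, attained only by Omar.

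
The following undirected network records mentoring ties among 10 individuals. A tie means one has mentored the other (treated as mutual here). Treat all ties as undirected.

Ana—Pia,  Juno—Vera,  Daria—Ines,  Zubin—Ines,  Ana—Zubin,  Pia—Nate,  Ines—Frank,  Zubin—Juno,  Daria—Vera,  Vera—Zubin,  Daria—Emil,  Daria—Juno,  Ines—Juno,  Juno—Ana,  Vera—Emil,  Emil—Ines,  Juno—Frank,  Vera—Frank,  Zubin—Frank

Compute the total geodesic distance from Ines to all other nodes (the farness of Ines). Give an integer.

Distances from Ines: Ana:2, Daria:1, Emil:1, Frank:1, Juno:1, Nate:4, Pia:3, Vera:2, Zubin:1.
Sum = 2 + 1 + 1 + 1 + 1 + 4 + 3 + 2 + 1 = 16.

16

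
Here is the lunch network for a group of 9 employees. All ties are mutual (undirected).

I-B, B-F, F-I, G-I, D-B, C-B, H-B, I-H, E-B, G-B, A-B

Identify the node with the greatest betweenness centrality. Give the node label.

B

Unnormalized betweenness of each node: A:0, B:47/2, C:0, D:0, E:0, F:0, G:0, H:0, I:3/2.
B has the largest value, 47/2, making it the main broker — the node through which the most shortest paths run.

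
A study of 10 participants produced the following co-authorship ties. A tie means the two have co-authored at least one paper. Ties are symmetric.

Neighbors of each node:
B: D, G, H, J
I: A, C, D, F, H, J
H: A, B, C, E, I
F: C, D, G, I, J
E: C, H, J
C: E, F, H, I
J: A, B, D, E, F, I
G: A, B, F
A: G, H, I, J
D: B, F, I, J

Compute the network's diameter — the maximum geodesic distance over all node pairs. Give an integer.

3

Eccentricity of each node (its greatest distance to any other): A:2, B:2, C:2, D:2, E:3, F:2, G:3, H:2, I:2, J:2.
The maximum eccentricity is 3, realized for instance by the pair E–G via E – J – A – G. So the diameter is 3.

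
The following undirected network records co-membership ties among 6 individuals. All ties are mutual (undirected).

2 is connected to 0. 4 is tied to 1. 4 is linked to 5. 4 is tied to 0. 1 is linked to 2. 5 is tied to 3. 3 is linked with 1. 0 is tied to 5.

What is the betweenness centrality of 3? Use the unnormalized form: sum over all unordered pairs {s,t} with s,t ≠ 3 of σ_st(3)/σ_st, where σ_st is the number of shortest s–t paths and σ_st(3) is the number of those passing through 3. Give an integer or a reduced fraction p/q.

Pairs whose geodesics pass through 3 — 1–5: 1/2.
All other pairs contribute 0.
Summing the contributions gives betweenness(3) = 1/2.

1/2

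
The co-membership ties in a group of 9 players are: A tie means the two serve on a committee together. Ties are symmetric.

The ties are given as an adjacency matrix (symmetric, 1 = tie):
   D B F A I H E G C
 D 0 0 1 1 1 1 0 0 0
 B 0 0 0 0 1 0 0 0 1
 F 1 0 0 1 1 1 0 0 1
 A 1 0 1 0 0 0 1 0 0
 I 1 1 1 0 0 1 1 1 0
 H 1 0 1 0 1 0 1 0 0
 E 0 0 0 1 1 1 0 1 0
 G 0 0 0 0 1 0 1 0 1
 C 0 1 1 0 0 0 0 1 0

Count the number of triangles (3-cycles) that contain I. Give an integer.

5

I's neighbors: B, D, E, F, G, and H.
Neighbor pairs that are themselves tied: I–D–F; I–D–H; I–E–G; I–E–H; I–F–H. Each forms one triangle with I, for 5 in total.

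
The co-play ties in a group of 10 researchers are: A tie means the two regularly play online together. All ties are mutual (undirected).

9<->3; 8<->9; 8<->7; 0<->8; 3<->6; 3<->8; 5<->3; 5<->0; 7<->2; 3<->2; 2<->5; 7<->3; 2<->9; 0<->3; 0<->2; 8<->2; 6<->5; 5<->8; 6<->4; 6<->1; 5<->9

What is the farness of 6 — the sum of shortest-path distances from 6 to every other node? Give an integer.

14

Distances from 6: 0:2, 1:1, 2:2, 3:1, 4:1, 5:1, 7:2, 8:2, 9:2.
Sum = 2 + 1 + 2 + 1 + 1 + 1 + 2 + 2 + 2 = 14.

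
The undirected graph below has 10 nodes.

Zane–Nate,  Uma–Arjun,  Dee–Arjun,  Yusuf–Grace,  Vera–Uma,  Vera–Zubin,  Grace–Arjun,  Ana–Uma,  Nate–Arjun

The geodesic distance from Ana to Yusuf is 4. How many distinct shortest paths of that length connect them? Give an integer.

1

The shortest distance is 4, and the only length-4 path is Ana–Uma–Arjun–Grace–Yusuf. So there is exactly 1 shortest path.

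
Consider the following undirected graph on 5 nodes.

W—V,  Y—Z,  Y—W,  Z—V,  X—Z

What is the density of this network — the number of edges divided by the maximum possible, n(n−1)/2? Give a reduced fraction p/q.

There are 5 edges and 5 nodes, so the maximum possible is C(5,2) = 10.
Density = 5/10 = 1/2.

1/2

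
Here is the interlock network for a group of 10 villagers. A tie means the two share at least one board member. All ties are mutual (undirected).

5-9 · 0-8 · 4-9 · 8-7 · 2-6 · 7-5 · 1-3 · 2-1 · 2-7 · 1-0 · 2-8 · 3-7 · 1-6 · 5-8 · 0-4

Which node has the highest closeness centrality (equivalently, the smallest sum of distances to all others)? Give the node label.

Farness (sum of distances to all others) for each node — 0:15, 1:16, 2:16, 3:18, 4:20, 5:17, 6:20, 7:15, 8:14, 9:21.
The smallest farness is 14, for 8, so 8 has the highest closeness.

8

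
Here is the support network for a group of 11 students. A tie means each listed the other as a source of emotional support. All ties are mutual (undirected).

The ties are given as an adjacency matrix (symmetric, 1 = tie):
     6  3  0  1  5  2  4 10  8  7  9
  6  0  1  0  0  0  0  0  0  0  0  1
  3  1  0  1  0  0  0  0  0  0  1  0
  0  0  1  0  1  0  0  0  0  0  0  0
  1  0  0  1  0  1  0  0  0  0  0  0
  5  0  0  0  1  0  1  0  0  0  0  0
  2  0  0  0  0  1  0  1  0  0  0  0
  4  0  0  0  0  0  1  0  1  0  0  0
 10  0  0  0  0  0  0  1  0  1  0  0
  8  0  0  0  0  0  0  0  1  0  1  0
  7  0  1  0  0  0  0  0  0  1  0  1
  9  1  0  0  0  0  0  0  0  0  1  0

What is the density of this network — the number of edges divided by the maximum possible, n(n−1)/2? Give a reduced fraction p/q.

There are 12 edges and 11 nodes, so the maximum possible is C(11,2) = 55.
Density = 12/55.

12/55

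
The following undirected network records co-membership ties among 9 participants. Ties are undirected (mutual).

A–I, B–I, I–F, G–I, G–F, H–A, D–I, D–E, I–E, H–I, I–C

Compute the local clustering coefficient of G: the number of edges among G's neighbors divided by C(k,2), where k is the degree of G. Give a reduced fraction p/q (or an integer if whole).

G's neighbors: F and I (k = 2).
Possible neighbor pairs: C(2,2) = 1. Edges among them: F–I → e = 1.
Clustering(G) = 1/1.

1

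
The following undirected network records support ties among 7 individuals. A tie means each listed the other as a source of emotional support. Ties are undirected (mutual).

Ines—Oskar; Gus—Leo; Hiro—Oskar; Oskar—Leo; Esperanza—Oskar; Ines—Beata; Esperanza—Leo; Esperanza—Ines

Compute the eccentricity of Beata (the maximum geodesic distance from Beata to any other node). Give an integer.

Distances from Beata: Esperanza:2, Gus:4, Hiro:3, Ines:1, Leo:3, Oskar:2.
The largest is 4 (to Gus), so the eccentricity of Beata is 4.

4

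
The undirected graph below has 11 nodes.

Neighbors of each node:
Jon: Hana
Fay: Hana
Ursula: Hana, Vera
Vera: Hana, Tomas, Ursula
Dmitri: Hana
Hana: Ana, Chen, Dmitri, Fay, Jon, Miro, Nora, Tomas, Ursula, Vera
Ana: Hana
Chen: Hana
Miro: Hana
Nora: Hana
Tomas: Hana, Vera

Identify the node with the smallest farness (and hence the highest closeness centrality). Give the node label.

Farness (sum of distances to all others) for each node — Ana:19, Chen:19, Dmitri:19, Fay:19, Hana:10, Jon:19, Miro:19, Nora:19, Tomas:18, Ursula:18, Vera:17.
The smallest farness is 10, for Hana, so Hana has the highest closeness.

Hana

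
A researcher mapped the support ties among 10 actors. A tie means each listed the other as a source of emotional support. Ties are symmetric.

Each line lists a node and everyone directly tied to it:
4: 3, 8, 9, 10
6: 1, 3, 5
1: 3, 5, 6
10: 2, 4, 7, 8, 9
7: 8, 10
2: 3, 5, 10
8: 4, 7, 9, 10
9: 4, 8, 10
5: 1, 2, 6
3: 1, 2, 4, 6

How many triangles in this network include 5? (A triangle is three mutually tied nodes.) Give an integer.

5's neighbors: 1, 2, and 6.
Neighbor pairs that are themselves tied: 5–1–6. Each forms one triangle with 5, for 1 in total.

1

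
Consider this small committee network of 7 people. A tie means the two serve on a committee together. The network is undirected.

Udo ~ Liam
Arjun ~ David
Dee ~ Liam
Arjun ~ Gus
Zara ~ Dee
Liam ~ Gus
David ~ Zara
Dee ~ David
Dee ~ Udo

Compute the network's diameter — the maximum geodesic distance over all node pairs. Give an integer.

3

Eccentricity of each node (its greatest distance to any other): Arjun:3, David:2, Dee:2, Gus:3, Liam:2, Udo:3, Zara:3.
The maximum eccentricity is 3, realized for instance by the pair Udo–Arjun via Udo – Dee – David – Arjun. So the diameter is 3.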